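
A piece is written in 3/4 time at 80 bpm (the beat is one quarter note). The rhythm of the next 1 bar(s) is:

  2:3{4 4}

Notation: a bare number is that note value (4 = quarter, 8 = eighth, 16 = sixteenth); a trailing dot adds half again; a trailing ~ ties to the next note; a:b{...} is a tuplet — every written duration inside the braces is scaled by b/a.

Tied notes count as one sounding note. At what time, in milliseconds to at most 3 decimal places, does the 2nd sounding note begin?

1. 0.0ms @ 0 + 1125.0ms (3/2)
2. 1125.0ms @ 3/2 + 1125.0ms (3/2)

note 2 onset = 3/2b = 1125.0ms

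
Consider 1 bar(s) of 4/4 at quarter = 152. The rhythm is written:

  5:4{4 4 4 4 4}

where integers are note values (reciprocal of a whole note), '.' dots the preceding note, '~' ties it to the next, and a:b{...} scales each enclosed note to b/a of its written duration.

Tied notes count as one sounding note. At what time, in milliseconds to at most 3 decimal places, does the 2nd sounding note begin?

note 2 onset = 4/5b = 315.789ms

1. 0.0ms @ 0 + 315.789ms (4/5)
2. 315.789ms @ 4/5 + 315.789ms (4/5)
3. 631.579ms @ 8/5 + 315.789ms (4/5)
4. 947.368ms @ 12/5 + 315.789ms (4/5)
5. 1263.158ms @ 16/5 + 315.789ms (4/5)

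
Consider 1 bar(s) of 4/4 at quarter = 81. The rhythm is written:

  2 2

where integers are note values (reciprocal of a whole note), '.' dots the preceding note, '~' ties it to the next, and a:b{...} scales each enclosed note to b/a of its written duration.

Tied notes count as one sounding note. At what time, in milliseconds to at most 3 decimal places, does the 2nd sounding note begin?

1. 0.0ms @ 0 + 1481.481ms (2)
2. 1481.481ms @ 2 + 1481.481ms (2)

note 2 onset = 2b = 1481.481ms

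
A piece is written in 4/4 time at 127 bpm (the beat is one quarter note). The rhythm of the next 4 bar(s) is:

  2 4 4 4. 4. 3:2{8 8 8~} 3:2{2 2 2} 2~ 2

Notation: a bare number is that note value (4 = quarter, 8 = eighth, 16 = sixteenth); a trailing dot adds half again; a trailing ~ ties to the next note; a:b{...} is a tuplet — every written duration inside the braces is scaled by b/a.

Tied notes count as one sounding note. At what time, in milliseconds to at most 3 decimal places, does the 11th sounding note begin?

note 11 onset = 12b = 5669.291ms

1. 0.0ms @ 0 + 944.882ms (2)
2. 944.882ms @ 2 + 472.441ms (1)
3. 1417.323ms @ 3 + 472.441ms (1)
4. 1889.764ms @ 4 + 708.661ms (3/2)
5. 2598.425ms @ 11/2 + 708.661ms (3/2)
6. 3307.087ms @ 7 + 157.48ms (1/3)
7. 3464.567ms @ 22/3 + 157.48ms (1/3)
8. 3622.047ms @ 23/3 + 787.402ms (5/3)
9. 4409.449ms @ 28/3 + 629.921ms (4/3)
10. 5039.37ms @ 32/3 + 629.921ms (4/3)
11. 5669.291ms @ 12 + 1889.764ms (4)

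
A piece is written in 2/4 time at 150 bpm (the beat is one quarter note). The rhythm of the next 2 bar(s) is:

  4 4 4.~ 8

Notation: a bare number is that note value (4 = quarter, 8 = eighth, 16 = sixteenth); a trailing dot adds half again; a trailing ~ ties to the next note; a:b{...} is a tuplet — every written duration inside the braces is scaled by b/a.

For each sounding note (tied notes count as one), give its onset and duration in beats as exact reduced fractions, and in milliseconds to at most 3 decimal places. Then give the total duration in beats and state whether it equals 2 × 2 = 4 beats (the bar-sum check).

1) 0.0ms=0b +400.0ms=1b
2) 400.0ms=1b +400.0ms=1b
3) 800.0ms=2b +800.0ms=2b
Σ=4b of 4 (150bpm 2/4) — PASS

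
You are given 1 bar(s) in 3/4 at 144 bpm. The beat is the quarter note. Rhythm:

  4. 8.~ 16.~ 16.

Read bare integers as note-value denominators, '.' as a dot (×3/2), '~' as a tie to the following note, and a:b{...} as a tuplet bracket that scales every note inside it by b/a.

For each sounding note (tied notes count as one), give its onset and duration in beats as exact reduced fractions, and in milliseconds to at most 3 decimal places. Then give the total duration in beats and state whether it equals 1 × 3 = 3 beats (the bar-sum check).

1) 0.0ms=0b +625.0ms=3/2b
2) 625.0ms=3/2b +625.0ms=3/2b
Σ=3b of 3 (144bpm 3/4) — PASS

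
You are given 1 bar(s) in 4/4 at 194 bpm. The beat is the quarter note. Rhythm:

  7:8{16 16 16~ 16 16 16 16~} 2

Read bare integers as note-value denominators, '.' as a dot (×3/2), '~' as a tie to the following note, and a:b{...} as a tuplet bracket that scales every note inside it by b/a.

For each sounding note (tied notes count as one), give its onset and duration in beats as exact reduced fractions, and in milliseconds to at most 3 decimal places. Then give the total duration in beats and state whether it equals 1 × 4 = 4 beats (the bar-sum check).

1) 0.0ms=0b +88.365ms=2/7b
2) 88.365ms=2/7b +88.365ms=2/7b
3) 176.73ms=4/7b +176.73ms=4/7b
4) 353.461ms=8/7b +88.365ms=2/7b
5) 441.826ms=10/7b +88.365ms=2/7b
6) 530.191ms=12/7b +706.922ms=16/7b
Σ=4b of 4 (194bpm 4/4) — PASS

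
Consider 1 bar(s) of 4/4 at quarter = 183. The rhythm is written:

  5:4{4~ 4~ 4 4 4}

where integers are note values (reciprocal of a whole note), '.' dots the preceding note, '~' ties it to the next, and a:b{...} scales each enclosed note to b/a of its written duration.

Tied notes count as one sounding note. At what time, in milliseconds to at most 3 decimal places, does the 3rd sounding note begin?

1. 0.0ms @ 0 + 786.885ms (12/5)
2. 786.885ms @ 12/5 + 262.295ms (4/5)
3. 1049.18ms @ 16/5 + 262.295ms (4/5)

note 3 onset = 16/5b = 1049.18ms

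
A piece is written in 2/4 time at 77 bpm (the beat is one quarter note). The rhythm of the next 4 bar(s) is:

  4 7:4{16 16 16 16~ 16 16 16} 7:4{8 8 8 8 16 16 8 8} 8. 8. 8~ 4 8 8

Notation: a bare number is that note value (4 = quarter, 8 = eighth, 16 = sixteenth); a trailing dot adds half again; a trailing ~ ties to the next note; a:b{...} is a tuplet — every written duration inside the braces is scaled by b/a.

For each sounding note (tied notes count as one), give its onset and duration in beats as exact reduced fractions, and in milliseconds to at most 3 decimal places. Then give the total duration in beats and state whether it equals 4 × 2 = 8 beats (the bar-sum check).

1) 0.0ms=0b +779.221ms=1b
2) 779.221ms=1b +111.317ms=1/7b
3) 890.538ms=8/7b +111.317ms=1/7b
4) 1001.855ms=9/7b +111.317ms=1/7b
5) 1113.173ms=10/7b +222.635ms=2/7b
6) 1335.807ms=12/7b +111.317ms=1/7b
7) 1447.124ms=13/7b +111.317ms=1/7b
8) 1558.442ms=2b +222.635ms=2/7b
9) 1781.076ms=16/7b +222.635ms=2/7b
10) 2003.711ms=18/7b +222.635ms=2/7b
11) 2226.345ms=20/7b +222.635ms=2/7b
12) 2448.98ms=22/7b +111.317ms=1/7b
13) 2560.297ms=23/7b +111.317ms=1/7b
14) 2671.614ms=24/7b +222.635ms=2/7b
15) 2894.249ms=26/7b +222.635ms=2/7b
16) 3116.883ms=4b +584.416ms=3/4b
17) 3701.299ms=19/4b +584.416ms=3/4b
18) 4285.714ms=11/2b +1168.831ms=3/2b
19) 5454.545ms=7b +389.61ms=1/2b
20) 5844.156ms=15/2b +389.61ms=1/2b
Σ=8b of 8 (77bpm 2/4) — PASS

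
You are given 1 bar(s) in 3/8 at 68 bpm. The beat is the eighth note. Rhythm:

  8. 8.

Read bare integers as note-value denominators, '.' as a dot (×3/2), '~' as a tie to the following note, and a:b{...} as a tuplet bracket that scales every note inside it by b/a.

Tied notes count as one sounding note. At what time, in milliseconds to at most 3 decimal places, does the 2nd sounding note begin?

note 2 onset = 3/2b = 1323.529ms

1. 0.0ms @ 0 + 1323.529ms (3/2)
2. 1323.529ms @ 3/2 + 1323.529ms (3/2)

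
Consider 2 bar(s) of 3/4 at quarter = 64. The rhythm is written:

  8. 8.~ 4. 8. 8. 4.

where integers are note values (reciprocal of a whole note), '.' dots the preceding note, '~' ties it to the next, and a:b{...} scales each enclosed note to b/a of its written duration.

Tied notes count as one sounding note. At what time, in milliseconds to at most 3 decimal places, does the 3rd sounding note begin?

1. 0.0ms @ 0 + 703.125ms (3/4)
2. 703.125ms @ 3/4 + 2109.375ms (9/4)
3. 2812.5ms @ 3 + 703.125ms (3/4)
4. 3515.625ms @ 15/4 + 703.125ms (3/4)
5. 4218.75ms @ 9/2 + 1406.25ms (3/2)

note 3 onset = 3b = 2812.5ms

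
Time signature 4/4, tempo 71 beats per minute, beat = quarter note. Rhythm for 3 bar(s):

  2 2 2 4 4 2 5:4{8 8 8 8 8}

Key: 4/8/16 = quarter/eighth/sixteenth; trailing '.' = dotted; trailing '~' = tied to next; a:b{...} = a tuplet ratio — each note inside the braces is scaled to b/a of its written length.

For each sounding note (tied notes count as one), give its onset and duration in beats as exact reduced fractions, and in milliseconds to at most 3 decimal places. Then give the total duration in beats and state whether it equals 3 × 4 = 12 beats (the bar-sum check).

1) 0.0ms=0b +1690.141ms=2b
2) 1690.141ms=2b +1690.141ms=2b
3) 3380.282ms=4b +1690.141ms=2b
4) 5070.423ms=6b +845.07ms=1b
5) 5915.493ms=7b +845.07ms=1b
6) 6760.563ms=8b +1690.141ms=2b
7) 8450.704ms=10b +338.028ms=2/5b
8) 8788.732ms=52/5b +338.028ms=2/5b
9) 9126.761ms=54/5b +338.028ms=2/5b
10) 9464.789ms=56/5b +338.028ms=2/5b
11) 9802.817ms=58/5b +338.028ms=2/5b
Σ=12b of 12 (71bpm 4/4) — PASS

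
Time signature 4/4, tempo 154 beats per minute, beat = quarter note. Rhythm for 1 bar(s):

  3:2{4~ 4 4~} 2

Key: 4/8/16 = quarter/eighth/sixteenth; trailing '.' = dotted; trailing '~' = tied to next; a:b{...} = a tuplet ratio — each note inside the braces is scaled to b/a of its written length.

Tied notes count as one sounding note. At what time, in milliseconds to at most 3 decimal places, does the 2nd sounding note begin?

note 2 onset = 4/3b = 519.481ms

1. 0.0ms @ 0 + 519.481ms (4/3)
2. 519.481ms @ 4/3 + 1038.961ms (8/3)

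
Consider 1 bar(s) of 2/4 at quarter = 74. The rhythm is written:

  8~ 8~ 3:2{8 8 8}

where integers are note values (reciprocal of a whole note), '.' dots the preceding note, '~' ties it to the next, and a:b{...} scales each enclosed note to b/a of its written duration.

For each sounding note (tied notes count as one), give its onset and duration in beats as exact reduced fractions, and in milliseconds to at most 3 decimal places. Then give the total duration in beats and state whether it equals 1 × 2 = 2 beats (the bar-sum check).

1) 0.0ms=0b +1081.081ms=4/3b
2) 1081.081ms=4/3b +270.27ms=1/3b
3) 1351.351ms=5/3b +270.27ms=1/3b
Σ=2b of 2 (74bpm 2/4) — PASS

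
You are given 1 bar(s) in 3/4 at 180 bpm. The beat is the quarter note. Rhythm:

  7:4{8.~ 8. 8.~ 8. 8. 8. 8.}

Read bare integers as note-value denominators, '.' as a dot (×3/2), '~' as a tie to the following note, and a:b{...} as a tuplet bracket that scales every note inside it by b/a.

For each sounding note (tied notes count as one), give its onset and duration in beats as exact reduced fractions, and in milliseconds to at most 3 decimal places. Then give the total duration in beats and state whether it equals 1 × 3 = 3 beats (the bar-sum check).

1) 0.0ms=0b +285.714ms=6/7b
2) 285.714ms=6/7b +285.714ms=6/7b
3) 571.429ms=12/7b +142.857ms=3/7b
4) 714.286ms=15/7b +142.857ms=3/7b
5) 857.143ms=18/7b +142.857ms=3/7b
Σ=3b of 3 (180bpm 3/4) — PASS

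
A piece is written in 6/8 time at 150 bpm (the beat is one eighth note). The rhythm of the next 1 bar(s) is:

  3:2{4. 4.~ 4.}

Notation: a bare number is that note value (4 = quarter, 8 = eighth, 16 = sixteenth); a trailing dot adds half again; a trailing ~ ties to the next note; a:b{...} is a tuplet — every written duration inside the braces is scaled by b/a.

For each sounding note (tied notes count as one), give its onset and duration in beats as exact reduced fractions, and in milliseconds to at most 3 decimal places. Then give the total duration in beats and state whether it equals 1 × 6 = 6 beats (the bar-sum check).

1) 0.0ms=0b +800.0ms=2b
2) 800.0ms=2b +1600.0ms=4b
Σ=6b of 6 (150bpm 6/8) — PASS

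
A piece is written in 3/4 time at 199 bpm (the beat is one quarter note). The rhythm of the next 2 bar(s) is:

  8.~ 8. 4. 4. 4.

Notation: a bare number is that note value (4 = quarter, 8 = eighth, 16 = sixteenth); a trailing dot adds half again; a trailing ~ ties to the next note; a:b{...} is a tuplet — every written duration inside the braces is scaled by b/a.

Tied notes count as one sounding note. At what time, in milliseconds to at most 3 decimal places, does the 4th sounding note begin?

note 4 onset = 9/2b = 1356.784ms

1. 0.0ms @ 0 + 452.261ms (3/2)
2. 452.261ms @ 3/2 + 452.261ms (3/2)
3. 904.523ms @ 3 + 452.261ms (3/2)
4. 1356.784ms @ 9/2 + 452.261ms (3/2)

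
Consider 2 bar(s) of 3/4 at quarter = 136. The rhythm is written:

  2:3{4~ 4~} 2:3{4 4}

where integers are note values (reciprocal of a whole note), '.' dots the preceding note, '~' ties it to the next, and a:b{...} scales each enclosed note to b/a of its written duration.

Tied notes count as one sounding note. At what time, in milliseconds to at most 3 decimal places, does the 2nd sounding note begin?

1. 0.0ms @ 0 + 1985.294ms (9/2)
2. 1985.294ms @ 9/2 + 661.765ms (3/2)

note 2 onset = 9/2b = 1985.294ms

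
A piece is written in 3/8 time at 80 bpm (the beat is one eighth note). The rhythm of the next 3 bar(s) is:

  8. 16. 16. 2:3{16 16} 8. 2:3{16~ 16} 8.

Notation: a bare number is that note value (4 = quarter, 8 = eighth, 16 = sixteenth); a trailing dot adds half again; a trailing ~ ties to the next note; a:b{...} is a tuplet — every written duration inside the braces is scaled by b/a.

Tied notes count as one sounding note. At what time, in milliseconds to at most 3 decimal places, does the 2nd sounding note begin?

1. 0.0ms @ 0 + 1125.0ms (3/2)
2. 1125.0ms @ 3/2 + 562.5ms (3/4)
3. 1687.5ms @ 9/4 + 562.5ms (3/4)
4. 2250.0ms @ 3 + 562.5ms (3/4)
5. 2812.5ms @ 15/4 + 562.5ms (3/4)
6. 3375.0ms @ 9/2 + 1125.0ms (3/2)
7. 4500.0ms @ 6 + 1125.0ms (3/2)
8. 5625.0ms @ 15/2 + 1125.0ms (3/2)

note 2 onset = 3/2b = 1125.0ms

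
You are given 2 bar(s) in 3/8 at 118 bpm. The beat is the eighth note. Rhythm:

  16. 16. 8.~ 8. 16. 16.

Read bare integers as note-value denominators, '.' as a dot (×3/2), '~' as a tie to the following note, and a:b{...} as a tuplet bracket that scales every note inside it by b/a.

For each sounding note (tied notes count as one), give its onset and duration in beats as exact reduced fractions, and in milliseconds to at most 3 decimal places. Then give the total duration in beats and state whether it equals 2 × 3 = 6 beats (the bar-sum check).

1) 0.0ms=0b +381.356ms=3/4b
2) 381.356ms=3/4b +381.356ms=3/4b
3) 762.712ms=3/2b +1525.424ms=3b
4) 2288.136ms=9/2b +381.356ms=3/4b
5) 2669.492ms=21/4b +381.356ms=3/4b
Σ=6b of 6 (118bpm 3/8) — PASS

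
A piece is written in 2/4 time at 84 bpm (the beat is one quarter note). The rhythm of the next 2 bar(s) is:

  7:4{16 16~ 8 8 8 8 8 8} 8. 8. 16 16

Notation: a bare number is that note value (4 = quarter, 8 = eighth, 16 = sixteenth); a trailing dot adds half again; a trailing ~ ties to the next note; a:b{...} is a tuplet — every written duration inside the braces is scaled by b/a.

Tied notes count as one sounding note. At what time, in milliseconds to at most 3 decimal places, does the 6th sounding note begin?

1. 0.0ms @ 0 + 102.041ms (1/7)
2. 102.041ms @ 1/7 + 306.122ms (3/7)
3. 408.163ms @ 4/7 + 204.082ms (2/7)
4. 612.245ms @ 6/7 + 204.082ms (2/7)
5. 816.327ms @ 8/7 + 204.082ms (2/7)
6. 1020.408ms @ 10/7 + 204.082ms (2/7)
7. 1224.49ms @ 12/7 + 204.082ms (2/7)
8. 1428.571ms @ 2 + 535.714ms (3/4)
9. 1964.286ms @ 11/4 + 535.714ms (3/4)
10. 2500.0ms @ 7/2 + 178.571ms (1/4)
11. 2678.571ms @ 15/4 + 178.571ms (1/4)

note 6 onset = 10/7b = 1020.408ms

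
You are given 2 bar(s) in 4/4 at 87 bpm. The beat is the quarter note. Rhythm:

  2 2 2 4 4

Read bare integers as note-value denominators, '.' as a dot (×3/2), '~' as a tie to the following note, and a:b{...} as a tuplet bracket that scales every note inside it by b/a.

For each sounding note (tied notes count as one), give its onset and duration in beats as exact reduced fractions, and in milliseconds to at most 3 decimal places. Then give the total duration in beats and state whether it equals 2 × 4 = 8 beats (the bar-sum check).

1) 0.0ms=0b +1379.31ms=2b
2) 1379.31ms=2b +1379.31ms=2b
3) 2758.621ms=4b +1379.31ms=2b
4) 4137.931ms=6b +689.655ms=1b
5) 4827.586ms=7b +689.655ms=1b
Σ=8b of 8 (87bpm 4/4) — PASS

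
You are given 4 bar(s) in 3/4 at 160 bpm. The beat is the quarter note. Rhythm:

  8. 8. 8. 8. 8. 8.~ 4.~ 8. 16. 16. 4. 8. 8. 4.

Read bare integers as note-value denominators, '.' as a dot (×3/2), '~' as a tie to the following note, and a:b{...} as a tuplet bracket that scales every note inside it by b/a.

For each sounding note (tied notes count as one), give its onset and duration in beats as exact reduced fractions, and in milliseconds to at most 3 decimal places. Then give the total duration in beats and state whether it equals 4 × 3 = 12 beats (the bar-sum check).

1) 0.0ms=0b +281.25ms=3/4b
2) 281.25ms=3/4b +281.25ms=3/4b
3) 562.5ms=3/2b +281.25ms=3/4b
4) 843.75ms=9/4b +281.25ms=3/4b
5) 1125.0ms=3b +281.25ms=3/4b
6) 1406.25ms=15/4b +1125.0ms=3b
7) 2531.25ms=27/4b +140.625ms=3/8b
8) 2671.875ms=57/8b +140.625ms=3/8b
9) 2812.5ms=15/2b +562.5ms=3/2b
10) 3375.0ms=9b +281.25ms=3/4b
11) 3656.25ms=39/4b +281.25ms=3/4b
12) 3937.5ms=21/2b +562.5ms=3/2b
Σ=12b of 12 (160bpm 3/4) — PASS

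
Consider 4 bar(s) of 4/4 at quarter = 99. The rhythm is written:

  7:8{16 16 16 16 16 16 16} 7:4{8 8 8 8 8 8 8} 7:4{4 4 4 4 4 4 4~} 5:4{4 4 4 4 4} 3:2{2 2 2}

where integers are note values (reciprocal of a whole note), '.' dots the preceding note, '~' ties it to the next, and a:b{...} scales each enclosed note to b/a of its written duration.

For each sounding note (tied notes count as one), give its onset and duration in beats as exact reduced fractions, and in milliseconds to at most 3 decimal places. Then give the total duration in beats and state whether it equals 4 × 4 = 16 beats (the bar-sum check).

1) 0.0ms=0b +173.16ms=2/7b
2) 173.16ms=2/7b +173.16ms=2/7b
3) 346.32ms=4/7b +173.16ms=2/7b
4) 519.481ms=6/7b +173.16ms=2/7b
5) 692.641ms=8/7b +173.16ms=2/7b
6) 865.801ms=10/7b +173.16ms=2/7b
7) 1038.961ms=12/7b +173.16ms=2/7b
8) 1212.121ms=2b +173.16ms=2/7b
9) 1385.281ms=16/7b +173.16ms=2/7b
10) 1558.442ms=18/7b +173.16ms=2/7b
11) 1731.602ms=20/7b +173.16ms=2/7b
12) 1904.762ms=22/7b +173.16ms=2/7b
13) 2077.922ms=24/7b +173.16ms=2/7b
14) 2251.082ms=26/7b +173.16ms=2/7b
15) 2424.242ms=4b +346.32ms=4/7b
16) 2770.563ms=32/7b +346.32ms=4/7b
17) 3116.883ms=36/7b +346.32ms=4/7b
18) 3463.203ms=40/7b +346.32ms=4/7b
19) 3809.524ms=44/7b +346.32ms=4/7b
20) 4155.844ms=48/7b +346.32ms=4/7b
21) 4502.165ms=52/7b +831.169ms=48/35b
22) 5333.333ms=44/5b +484.848ms=4/5b
23) 5818.182ms=48/5b +484.848ms=4/5b
24) 6303.03ms=52/5b +484.848ms=4/5b
25) 6787.879ms=56/5b +484.848ms=4/5b
26) 7272.727ms=12b +808.081ms=4/3b
27) 8080.808ms=40/3b +808.081ms=4/3b
28) 8888.889ms=44/3b +808.081ms=4/3b
Σ=16b of 16 (99bpm 4/4) — PASS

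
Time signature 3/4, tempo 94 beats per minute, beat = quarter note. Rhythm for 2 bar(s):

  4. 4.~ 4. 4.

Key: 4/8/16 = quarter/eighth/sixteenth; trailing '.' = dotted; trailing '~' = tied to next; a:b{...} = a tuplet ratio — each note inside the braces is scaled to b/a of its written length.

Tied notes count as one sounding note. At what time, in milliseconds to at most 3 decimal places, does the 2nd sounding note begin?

1. 0.0ms @ 0 + 957.447ms (3/2)
2. 957.447ms @ 3/2 + 1914.894ms (3)
3. 2872.34ms @ 9/2 + 957.447ms (3/2)

note 2 onset = 3/2b = 957.447ms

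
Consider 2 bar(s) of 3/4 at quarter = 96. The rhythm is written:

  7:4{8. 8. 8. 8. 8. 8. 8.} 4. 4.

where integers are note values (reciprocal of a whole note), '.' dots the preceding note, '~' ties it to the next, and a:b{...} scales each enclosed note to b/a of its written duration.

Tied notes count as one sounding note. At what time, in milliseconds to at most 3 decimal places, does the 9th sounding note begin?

note 9 onset = 9/2b = 2812.5ms

1. 0.0ms @ 0 + 267.857ms (3/7)
2. 267.857ms @ 3/7 + 267.857ms (3/7)
3. 535.714ms @ 6/7 + 267.857ms (3/7)
4. 803.571ms @ 9/7 + 267.857ms (3/7)
5. 1071.429ms @ 12/7 + 267.857ms (3/7)
6. 1339.286ms @ 15/7 + 267.857ms (3/7)
7. 1607.143ms @ 18/7 + 267.857ms (3/7)
8. 1875.0ms @ 3 + 937.5ms (3/2)
9. 2812.5ms @ 9/2 + 937.5ms (3/2)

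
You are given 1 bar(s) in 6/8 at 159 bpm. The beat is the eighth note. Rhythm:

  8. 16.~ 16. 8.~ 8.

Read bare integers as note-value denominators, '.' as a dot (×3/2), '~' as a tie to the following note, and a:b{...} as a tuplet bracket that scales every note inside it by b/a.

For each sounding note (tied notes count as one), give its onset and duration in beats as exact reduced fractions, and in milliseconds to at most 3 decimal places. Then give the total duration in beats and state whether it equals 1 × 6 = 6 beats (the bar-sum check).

1) 0.0ms=0b +566.038ms=3/2b
2) 566.038ms=3/2b +566.038ms=3/2b
3) 1132.075ms=3b +1132.075ms=3b
Σ=6b of 6 (159bpm 6/8) — PASS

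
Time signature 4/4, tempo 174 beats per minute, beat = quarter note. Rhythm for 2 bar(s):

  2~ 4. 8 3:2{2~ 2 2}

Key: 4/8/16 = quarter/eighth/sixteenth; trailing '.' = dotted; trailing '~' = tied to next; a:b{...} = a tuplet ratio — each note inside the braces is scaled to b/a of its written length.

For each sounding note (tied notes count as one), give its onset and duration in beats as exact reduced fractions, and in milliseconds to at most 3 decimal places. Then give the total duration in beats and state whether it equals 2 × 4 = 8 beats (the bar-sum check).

1) 0.0ms=0b +1206.897ms=7/2b
2) 1206.897ms=7/2b +172.414ms=1/2b
3) 1379.31ms=4b +919.54ms=8/3b
4) 2298.851ms=20/3b +459.77ms=4/3b
Σ=8b of 8 (174bpm 4/4) — PASS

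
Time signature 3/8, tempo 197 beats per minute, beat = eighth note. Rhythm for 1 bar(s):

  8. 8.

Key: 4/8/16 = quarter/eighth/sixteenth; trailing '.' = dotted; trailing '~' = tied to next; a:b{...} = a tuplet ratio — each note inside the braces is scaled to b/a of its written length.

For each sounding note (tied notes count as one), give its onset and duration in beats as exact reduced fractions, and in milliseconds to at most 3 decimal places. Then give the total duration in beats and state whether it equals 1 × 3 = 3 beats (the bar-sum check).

1) 0.0ms=0b +456.853ms=3/2b
2) 456.853ms=3/2b +456.853ms=3/2b
Σ=3b of 3 (197bpm 3/8) — PASS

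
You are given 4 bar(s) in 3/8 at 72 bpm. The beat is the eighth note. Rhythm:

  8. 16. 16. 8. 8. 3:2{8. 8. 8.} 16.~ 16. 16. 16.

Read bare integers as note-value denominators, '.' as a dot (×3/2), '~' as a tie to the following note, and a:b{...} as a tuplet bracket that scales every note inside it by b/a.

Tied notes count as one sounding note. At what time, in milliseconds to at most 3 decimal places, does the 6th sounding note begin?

note 6 onset = 6b = 5000.0ms

1. 0.0ms @ 0 + 1250.0ms (3/2)
2. 1250.0ms @ 3/2 + 625.0ms (3/4)
3. 1875.0ms @ 9/4 + 625.0ms (3/4)
4. 2500.0ms @ 3 + 1250.0ms (3/2)
5. 3750.0ms @ 9/2 + 1250.0ms (3/2)
6. 5000.0ms @ 6 + 833.333ms (1)
7. 5833.333ms @ 7 + 833.333ms (1)
8. 6666.667ms @ 8 + 833.333ms (1)
9. 7500.0ms @ 9 + 1250.0ms (3/2)
10. 8750.0ms @ 21/2 + 625.0ms (3/4)
11. 9375.0ms @ 45/4 + 625.0ms (3/4)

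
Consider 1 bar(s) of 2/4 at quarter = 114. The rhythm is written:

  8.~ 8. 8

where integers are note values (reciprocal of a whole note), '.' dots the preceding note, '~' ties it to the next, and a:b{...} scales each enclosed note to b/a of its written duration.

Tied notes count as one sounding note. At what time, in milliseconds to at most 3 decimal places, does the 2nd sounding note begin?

1. 0.0ms @ 0 + 789.474ms (3/2)
2. 789.474ms @ 3/2 + 263.158ms (1/2)

note 2 onset = 3/2b = 789.474ms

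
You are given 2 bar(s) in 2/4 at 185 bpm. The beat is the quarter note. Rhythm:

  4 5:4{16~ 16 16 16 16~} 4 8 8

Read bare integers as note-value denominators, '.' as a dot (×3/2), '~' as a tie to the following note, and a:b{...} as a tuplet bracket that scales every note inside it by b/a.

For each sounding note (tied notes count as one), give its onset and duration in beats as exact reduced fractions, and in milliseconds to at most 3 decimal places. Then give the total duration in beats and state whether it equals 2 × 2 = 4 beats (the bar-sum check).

1) 0.0ms=0b +324.324ms=1b
2) 324.324ms=1b +129.73ms=2/5b
3) 454.054ms=7/5b +64.865ms=1/5b
4) 518.919ms=8/5b +64.865ms=1/5b
5) 583.784ms=9/5b +389.189ms=6/5b
6) 972.973ms=3b +162.162ms=1/2b
7) 1135.135ms=7/2b +162.162ms=1/2b
Σ=4b of 4 (185bpm 2/4) — PASS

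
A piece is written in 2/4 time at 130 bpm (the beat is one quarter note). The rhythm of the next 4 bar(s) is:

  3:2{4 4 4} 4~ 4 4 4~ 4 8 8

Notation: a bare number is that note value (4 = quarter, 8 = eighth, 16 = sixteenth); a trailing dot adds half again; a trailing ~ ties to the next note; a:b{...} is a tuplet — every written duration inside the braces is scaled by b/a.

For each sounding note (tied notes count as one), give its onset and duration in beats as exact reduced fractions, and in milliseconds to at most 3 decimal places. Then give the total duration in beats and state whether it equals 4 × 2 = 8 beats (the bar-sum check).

1) 0.0ms=0b +307.692ms=2/3b
2) 307.692ms=2/3b +307.692ms=2/3b
3) 615.385ms=4/3b +307.692ms=2/3b
4) 923.077ms=2b +923.077ms=2b
5) 1846.154ms=4b +461.538ms=1b
6) 2307.692ms=5b +923.077ms=2b
7) 3230.769ms=7b +230.769ms=1/2b
8) 3461.538ms=15/2b +230.769ms=1/2b
Σ=8b of 8 (130bpm 2/4) — PASS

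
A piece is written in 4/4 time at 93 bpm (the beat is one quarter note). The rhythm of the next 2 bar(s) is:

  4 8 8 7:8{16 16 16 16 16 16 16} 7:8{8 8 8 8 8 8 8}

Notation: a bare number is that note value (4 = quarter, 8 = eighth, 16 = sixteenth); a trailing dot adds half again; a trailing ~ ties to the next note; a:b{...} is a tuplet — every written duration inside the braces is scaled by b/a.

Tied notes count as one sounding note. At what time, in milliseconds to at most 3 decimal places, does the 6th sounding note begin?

note 6 onset = 18/7b = 1658.986ms

1. 0.0ms @ 0 + 645.161ms (1)
2. 645.161ms @ 1 + 322.581ms (1/2)
3. 967.742ms @ 3/2 + 322.581ms (1/2)
4. 1290.323ms @ 2 + 184.332ms (2/7)
5. 1474.654ms @ 16/7 + 184.332ms (2/7)
6. 1658.986ms @ 18/7 + 184.332ms (2/7)
7. 1843.318ms @ 20/7 + 184.332ms (2/7)
8. 2027.65ms @ 22/7 + 184.332ms (2/7)
9. 2211.982ms @ 24/7 + 184.332ms (2/7)
10. 2396.313ms @ 26/7 + 184.332ms (2/7)
11. 2580.645ms @ 4 + 368.664ms (4/7)
12. 2949.309ms @ 32/7 + 368.664ms (4/7)
13. 3317.972ms @ 36/7 + 368.664ms (4/7)
14. 3686.636ms @ 40/7 + 368.664ms (4/7)
15. 4055.3ms @ 44/7 + 368.664ms (4/7)
16. 4423.963ms @ 48/7 + 368.664ms (4/7)
17. 4792.627ms @ 52/7 + 368.664ms (4/7)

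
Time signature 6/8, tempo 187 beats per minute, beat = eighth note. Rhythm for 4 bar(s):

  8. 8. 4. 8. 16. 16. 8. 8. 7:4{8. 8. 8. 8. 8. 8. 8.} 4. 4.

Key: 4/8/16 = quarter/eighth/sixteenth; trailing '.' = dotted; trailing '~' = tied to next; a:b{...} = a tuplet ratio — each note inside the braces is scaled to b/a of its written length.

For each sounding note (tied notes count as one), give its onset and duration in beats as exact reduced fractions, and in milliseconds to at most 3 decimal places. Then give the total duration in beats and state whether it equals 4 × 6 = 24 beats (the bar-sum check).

1) 0.0ms=0b +481.283ms=3/2b
2) 481.283ms=3/2b +481.283ms=3/2b
3) 962.567ms=3b +962.567ms=3b
4) 1925.134ms=6b +481.283ms=3/2b
5) 2406.417ms=15/2b +240.642ms=3/4b
6) 2647.059ms=33/4b +240.642ms=3/4b
7) 2887.701ms=9b +481.283ms=3/2b
8) 3368.984ms=21/2b +481.283ms=3/2b
9) 3850.267ms=12b +275.019ms=6/7b
10) 4125.286ms=90/7b +275.019ms=6/7b
11) 4400.306ms=96/7b +275.019ms=6/7b
12) 4675.325ms=102/7b +275.019ms=6/7b
13) 4950.344ms=108/7b +275.019ms=6/7b
14) 5225.363ms=114/7b +275.019ms=6/7b
15) 5500.382ms=120/7b +275.019ms=6/7b
16) 5775.401ms=18b +962.567ms=3b
17) 6737.968ms=21b +962.567ms=3b
Σ=24b of 24 (187bpm 6/8) — PASS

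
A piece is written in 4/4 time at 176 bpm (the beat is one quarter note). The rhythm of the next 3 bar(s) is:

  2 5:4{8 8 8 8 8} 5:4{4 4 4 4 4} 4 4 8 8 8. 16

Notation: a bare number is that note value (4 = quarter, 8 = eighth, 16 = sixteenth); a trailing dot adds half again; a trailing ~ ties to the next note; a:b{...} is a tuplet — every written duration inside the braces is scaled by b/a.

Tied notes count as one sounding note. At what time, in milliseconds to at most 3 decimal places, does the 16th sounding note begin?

1. 0.0ms @ 0 + 681.818ms (2)
2. 681.818ms @ 2 + 136.364ms (2/5)
3. 818.182ms @ 12/5 + 136.364ms (2/5)
4. 954.545ms @ 14/5 + 136.364ms (2/5)
5. 1090.909ms @ 16/5 + 136.364ms (2/5)
6. 1227.273ms @ 18/5 + 136.364ms (2/5)
7. 1363.636ms @ 4 + 272.727ms (4/5)
8. 1636.364ms @ 24/5 + 272.727ms (4/5)
9. 1909.091ms @ 28/5 + 272.727ms (4/5)
10. 2181.818ms @ 32/5 + 272.727ms (4/5)
11. 2454.545ms @ 36/5 + 272.727ms (4/5)
12. 2727.273ms @ 8 + 340.909ms (1)
13. 3068.182ms @ 9 + 340.909ms (1)
14. 3409.091ms @ 10 + 170.455ms (1/2)
15. 3579.545ms @ 21/2 + 170.455ms (1/2)
16. 3750.0ms @ 11 + 255.682ms (3/4)
17. 4005.682ms @ 47/4 + 85.227ms (1/4)

note 16 onset = 11b = 3750.0ms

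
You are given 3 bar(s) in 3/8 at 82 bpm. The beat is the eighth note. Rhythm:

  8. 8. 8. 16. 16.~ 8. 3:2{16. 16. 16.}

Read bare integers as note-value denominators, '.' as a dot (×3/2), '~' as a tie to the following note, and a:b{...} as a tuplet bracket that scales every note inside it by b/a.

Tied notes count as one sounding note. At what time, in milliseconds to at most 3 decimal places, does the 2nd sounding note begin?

1. 0.0ms @ 0 + 1097.561ms (3/2)
2. 1097.561ms @ 3/2 + 1097.561ms (3/2)
3. 2195.122ms @ 3 + 1097.561ms (3/2)
4. 3292.683ms @ 9/2 + 548.78ms (3/4)
5. 3841.463ms @ 21/4 + 1646.341ms (9/4)
6. 5487.805ms @ 15/2 + 365.854ms (1/2)
7. 5853.659ms @ 8 + 365.854ms (1/2)
8. 6219.512ms @ 17/2 + 365.854ms (1/2)

note 2 onset = 3/2b = 1097.561ms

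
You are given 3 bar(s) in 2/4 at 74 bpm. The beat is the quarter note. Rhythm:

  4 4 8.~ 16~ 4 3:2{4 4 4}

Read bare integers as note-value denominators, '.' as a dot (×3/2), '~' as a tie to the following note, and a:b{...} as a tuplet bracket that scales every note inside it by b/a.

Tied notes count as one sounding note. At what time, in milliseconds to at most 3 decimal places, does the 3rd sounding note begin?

1. 0.0ms @ 0 + 810.811ms (1)
2. 810.811ms @ 1 + 810.811ms (1)
3. 1621.622ms @ 2 + 1621.622ms (2)
4. 3243.243ms @ 4 + 540.541ms (2/3)
5. 3783.784ms @ 14/3 + 540.541ms (2/3)
6. 4324.324ms @ 16/3 + 540.541ms (2/3)

note 3 onset = 2b = 1621.622ms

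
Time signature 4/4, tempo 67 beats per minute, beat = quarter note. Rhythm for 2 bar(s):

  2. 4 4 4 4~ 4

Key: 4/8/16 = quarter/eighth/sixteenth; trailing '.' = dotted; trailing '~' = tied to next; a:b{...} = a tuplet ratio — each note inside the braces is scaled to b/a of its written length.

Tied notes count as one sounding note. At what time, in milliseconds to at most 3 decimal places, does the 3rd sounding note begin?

1. 0.0ms @ 0 + 2686.567ms (3)
2. 2686.567ms @ 3 + 895.522ms (1)
3. 3582.09ms @ 4 + 895.522ms (1)
4. 4477.612ms @ 5 + 895.522ms (1)
5. 5373.134ms @ 6 + 1791.045ms (2)

note 3 onset = 4b = 3582.09ms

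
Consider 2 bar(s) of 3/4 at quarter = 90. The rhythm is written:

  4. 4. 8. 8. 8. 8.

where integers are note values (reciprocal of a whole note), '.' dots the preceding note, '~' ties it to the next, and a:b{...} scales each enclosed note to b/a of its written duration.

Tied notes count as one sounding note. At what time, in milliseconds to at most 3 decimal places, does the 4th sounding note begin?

1. 0.0ms @ 0 + 1000.0ms (3/2)
2. 1000.0ms @ 3/2 + 1000.0ms (3/2)
3. 2000.0ms @ 3 + 500.0ms (3/4)
4. 2500.0ms @ 15/4 + 500.0ms (3/4)
5. 3000.0ms @ 9/2 + 500.0ms (3/4)
6. 3500.0ms @ 21/4 + 500.0ms (3/4)

note 4 onset = 15/4b = 2500.0ms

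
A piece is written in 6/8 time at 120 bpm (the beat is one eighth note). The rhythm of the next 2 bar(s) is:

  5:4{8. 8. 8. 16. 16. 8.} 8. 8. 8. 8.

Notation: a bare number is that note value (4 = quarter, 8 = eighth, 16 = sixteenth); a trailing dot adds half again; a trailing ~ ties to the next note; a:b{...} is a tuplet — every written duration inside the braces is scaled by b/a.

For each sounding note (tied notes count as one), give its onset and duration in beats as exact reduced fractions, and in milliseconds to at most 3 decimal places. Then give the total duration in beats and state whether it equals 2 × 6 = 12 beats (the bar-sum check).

1) 0.0ms=0b +600.0ms=6/5b
2) 600.0ms=6/5b +600.0ms=6/5b
3) 1200.0ms=12/5b +600.0ms=6/5b
4) 1800.0ms=18/5b +300.0ms=3/5b
5) 2100.0ms=21/5b +300.0ms=3/5b
6) 2400.0ms=24/5b +600.0ms=6/5b
7) 3000.0ms=6b +750.0ms=3/2b
8) 3750.0ms=15/2b +750.0ms=3/2b
9) 4500.0ms=9b +750.0ms=3/2b
10) 5250.0ms=21/2b +750.0ms=3/2b
Σ=12b of 12 (120bpm 6/8) — PASS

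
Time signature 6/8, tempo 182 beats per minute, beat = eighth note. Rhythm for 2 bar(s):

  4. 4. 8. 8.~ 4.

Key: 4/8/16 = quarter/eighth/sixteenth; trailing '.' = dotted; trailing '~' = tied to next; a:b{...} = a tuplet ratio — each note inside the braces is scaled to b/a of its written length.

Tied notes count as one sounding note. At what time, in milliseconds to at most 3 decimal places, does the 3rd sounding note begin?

note 3 onset = 6b = 1978.022ms

1. 0.0ms @ 0 + 989.011ms (3)
2. 989.011ms @ 3 + 989.011ms (3)
3. 1978.022ms @ 6 + 494.505ms (3/2)
4. 2472.527ms @ 15/2 + 1483.516ms (9/2)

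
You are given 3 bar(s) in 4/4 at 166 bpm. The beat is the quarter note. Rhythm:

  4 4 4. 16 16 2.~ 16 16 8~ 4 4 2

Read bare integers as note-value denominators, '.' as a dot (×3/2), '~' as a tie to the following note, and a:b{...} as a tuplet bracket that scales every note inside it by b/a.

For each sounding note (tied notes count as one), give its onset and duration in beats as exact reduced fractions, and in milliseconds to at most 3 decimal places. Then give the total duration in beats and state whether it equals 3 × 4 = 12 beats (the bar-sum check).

1) 0.0ms=0b +361.446ms=1b
2) 361.446ms=1b +361.446ms=1b
3) 722.892ms=2b +542.169ms=3/2b
4) 1265.06ms=7/2b +90.361ms=1/4b
5) 1355.422ms=15/4b +90.361ms=1/4b
6) 1445.783ms=4b +1174.699ms=13/4b
7) 2620.482ms=29/4b +90.361ms=1/4b
8) 2710.843ms=15/2b +542.169ms=3/2b
9) 3253.012ms=9b +361.446ms=1b
10) 3614.458ms=10b +722.892ms=2b
Σ=12b of 12 (166bpm 4/4) — PASS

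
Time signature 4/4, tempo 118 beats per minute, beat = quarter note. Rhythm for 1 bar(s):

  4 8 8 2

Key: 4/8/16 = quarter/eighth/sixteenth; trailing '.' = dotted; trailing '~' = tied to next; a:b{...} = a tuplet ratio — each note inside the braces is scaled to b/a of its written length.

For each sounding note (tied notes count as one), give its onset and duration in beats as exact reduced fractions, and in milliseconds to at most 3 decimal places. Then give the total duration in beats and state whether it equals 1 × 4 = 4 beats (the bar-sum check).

1) 0.0ms=0b +508.475ms=1b
2) 508.475ms=1b +254.237ms=1/2b
3) 762.712ms=3/2b +254.237ms=1/2b
4) 1016.949ms=2b +1016.949ms=2b
Σ=4b of 4 (118bpm 4/4) — PASS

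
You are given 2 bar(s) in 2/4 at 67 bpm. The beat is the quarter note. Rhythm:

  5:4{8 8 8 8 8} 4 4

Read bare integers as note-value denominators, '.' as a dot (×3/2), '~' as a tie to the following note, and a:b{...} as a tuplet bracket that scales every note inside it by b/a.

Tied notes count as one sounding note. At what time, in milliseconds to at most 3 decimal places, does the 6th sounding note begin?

note 6 onset = 2b = 1791.045ms

1. 0.0ms @ 0 + 358.209ms (2/5)
2. 358.209ms @ 2/5 + 358.209ms (2/5)
3. 716.418ms @ 4/5 + 358.209ms (2/5)
4. 1074.627ms @ 6/5 + 358.209ms (2/5)
5. 1432.836ms @ 8/5 + 358.209ms (2/5)
6. 1791.045ms @ 2 + 895.522ms (1)
7. 2686.567ms @ 3 + 895.522ms (1)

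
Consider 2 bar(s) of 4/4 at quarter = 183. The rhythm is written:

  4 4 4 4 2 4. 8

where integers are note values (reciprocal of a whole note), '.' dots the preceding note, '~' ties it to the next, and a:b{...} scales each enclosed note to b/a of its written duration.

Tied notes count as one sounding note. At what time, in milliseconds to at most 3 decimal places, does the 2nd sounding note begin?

note 2 onset = 1b = 327.869ms

1. 0.0ms @ 0 + 327.869ms (1)
2. 327.869ms @ 1 + 327.869ms (1)
3. 655.738ms @ 2 + 327.869ms (1)
4. 983.607ms @ 3 + 327.869ms (1)
5. 1311.475ms @ 4 + 655.738ms (2)
6. 1967.213ms @ 6 + 491.803ms (3/2)
7. 2459.016ms @ 15/2 + 163.934ms (1/2)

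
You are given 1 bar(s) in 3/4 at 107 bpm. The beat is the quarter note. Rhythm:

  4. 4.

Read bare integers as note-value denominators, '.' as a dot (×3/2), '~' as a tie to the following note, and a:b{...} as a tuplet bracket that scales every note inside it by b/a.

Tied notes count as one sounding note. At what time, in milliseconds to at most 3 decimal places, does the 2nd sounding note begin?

1. 0.0ms @ 0 + 841.121ms (3/2)
2. 841.121ms @ 3/2 + 841.121ms (3/2)

note 2 onset = 3/2b = 841.121ms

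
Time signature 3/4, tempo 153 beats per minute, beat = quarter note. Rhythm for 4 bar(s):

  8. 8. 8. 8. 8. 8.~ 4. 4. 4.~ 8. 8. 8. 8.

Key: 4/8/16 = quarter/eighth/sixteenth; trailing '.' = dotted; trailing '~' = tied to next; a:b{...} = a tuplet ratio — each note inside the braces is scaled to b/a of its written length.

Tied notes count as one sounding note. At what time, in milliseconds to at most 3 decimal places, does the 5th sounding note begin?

1. 0.0ms @ 0 + 294.118ms (3/4)
2. 294.118ms @ 3/4 + 294.118ms (3/4)
3. 588.235ms @ 3/2 + 294.118ms (3/4)
4. 882.353ms @ 9/4 + 294.118ms (3/4)
5. 1176.471ms @ 3 + 294.118ms (3/4)
6. 1470.588ms @ 15/4 + 882.353ms (9/4)
7. 2352.941ms @ 6 + 588.235ms (3/2)
8. 2941.176ms @ 15/2 + 882.353ms (9/4)
9. 3823.529ms @ 39/4 + 294.118ms (3/4)
10. 4117.647ms @ 21/2 + 294.118ms (3/4)
11. 4411.765ms @ 45/4 + 294.118ms (3/4)

note 5 onset = 3b = 1176.471ms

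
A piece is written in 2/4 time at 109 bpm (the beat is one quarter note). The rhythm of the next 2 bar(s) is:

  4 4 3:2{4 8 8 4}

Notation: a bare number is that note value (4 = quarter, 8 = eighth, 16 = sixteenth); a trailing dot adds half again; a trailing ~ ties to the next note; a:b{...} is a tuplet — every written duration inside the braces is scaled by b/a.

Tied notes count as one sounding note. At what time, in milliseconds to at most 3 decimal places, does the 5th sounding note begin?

note 5 onset = 3b = 1651.376ms

1. 0.0ms @ 0 + 550.459ms (1)
2. 550.459ms @ 1 + 550.459ms (1)
3. 1100.917ms @ 2 + 366.972ms (2/3)
4. 1467.89ms @ 8/3 + 183.486ms (1/3)
5. 1651.376ms @ 3 + 183.486ms (1/3)
6. 1834.862ms @ 10/3 + 366.972ms (2/3)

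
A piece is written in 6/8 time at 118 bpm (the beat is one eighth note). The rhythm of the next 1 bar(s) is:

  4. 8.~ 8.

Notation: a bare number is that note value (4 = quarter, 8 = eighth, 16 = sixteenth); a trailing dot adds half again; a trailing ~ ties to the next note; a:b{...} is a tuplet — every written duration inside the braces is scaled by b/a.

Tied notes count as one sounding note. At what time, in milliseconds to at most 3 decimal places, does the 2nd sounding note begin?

1. 0.0ms @ 0 + 1525.424ms (3)
2. 1525.424ms @ 3 + 1525.424ms (3)

note 2 onset = 3b = 1525.424ms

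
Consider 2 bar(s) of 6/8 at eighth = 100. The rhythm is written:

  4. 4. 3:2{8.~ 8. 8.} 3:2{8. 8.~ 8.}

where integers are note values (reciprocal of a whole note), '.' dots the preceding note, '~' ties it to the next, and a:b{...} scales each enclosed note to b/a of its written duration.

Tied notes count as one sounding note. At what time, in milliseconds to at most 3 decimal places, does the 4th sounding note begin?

note 4 onset = 8b = 4800.0ms

1. 0.0ms @ 0 + 1800.0ms (3)
2. 1800.0ms @ 3 + 1800.0ms (3)
3. 3600.0ms @ 6 + 1200.0ms (2)
4. 4800.0ms @ 8 + 600.0ms (1)
5. 5400.0ms @ 9 + 600.0ms (1)
6. 6000.0ms @ 10 + 1200.0ms (2)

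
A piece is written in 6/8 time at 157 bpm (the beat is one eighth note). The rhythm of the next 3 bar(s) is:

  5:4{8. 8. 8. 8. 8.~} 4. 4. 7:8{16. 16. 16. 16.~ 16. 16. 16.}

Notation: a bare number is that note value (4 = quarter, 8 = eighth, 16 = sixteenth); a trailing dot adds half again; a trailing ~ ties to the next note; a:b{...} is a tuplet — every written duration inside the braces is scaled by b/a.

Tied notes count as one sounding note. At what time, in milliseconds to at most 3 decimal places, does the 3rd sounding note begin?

1. 0.0ms @ 0 + 458.599ms (6/5)
2. 458.599ms @ 6/5 + 458.599ms (6/5)
3. 917.197ms @ 12/5 + 458.599ms (6/5)
4. 1375.796ms @ 18/5 + 458.599ms (6/5)
5. 1834.395ms @ 24/5 + 1605.096ms (21/5)
6. 3439.49ms @ 9 + 1146.497ms (3)
7. 4585.987ms @ 12 + 327.571ms (6/7)
8. 4913.558ms @ 90/7 + 327.571ms (6/7)
9. 5241.128ms @ 96/7 + 327.571ms (6/7)
10. 5568.699ms @ 102/7 + 655.141ms (12/7)
11. 6223.84ms @ 114/7 + 327.571ms (6/7)
12. 6551.41ms @ 120/7 + 327.571ms (6/7)

note 3 onset = 12/5b = 917.197ms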